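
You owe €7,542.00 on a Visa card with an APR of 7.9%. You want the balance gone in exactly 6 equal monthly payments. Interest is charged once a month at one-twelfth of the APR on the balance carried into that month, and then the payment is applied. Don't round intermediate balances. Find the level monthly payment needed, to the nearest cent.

€1,286.12

Monthly rate r = 7.9%/12 = 0.658333% = 0.00658333.
Level-payment amortization: P = B₀·r / (1 − (1+r)^(−n)) = 7542.00·0.00658333 / (1 − 1.00658^(−6)).
Denominator 1 − (1+r)^(−6) = 0.0386055987.
P = 49.6515 / 0.0386055987 ≈ 1286.12.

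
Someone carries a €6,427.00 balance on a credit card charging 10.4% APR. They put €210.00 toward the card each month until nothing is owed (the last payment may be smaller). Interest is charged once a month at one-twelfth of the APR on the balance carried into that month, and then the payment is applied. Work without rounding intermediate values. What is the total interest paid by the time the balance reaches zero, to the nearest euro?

Monthly rate r = 10.4%/12 = 0.866667% = 0.00866667.
Payoff takes n = ⌈−ln(1 − rB₀/P)/ln(1+r)⌉ = ⌈35.717⌉ = 36 payments; the last is €150.74.
Total paid = 35·€210.00 + €150.74 = €7,500.74.
Total interest = total paid − principal = €7,500.74 − €6,427.00 = €1,073.74.

€1,074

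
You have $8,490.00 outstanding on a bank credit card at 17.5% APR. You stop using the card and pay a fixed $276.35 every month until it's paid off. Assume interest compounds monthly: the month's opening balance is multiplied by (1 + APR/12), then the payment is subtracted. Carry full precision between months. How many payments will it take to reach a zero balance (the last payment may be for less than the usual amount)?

42 months

Monthly rate r = 17.5%/12 = 1.45833% = 0.0145833.
Recurrence: B ← B·(1+r) − $276.35.
Month 1: interest $123.81; balance after payment $8,337.46.
Month 2: interest $121.59; balance after payment $8,182.70.
Closed form: n = −ln(1 − rB₀/P)/ln(1+r) = −ln(0.55197)/ln(1.01458) ≈ 41.046, so the balance reaches zero during payment 42.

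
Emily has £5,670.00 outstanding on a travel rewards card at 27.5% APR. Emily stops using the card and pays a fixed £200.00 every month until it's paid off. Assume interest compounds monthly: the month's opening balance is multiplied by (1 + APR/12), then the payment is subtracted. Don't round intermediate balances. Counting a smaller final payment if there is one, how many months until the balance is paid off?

47 payments

Monthly rate r = 27.5%/12 = 2.29167% = 0.0229167.
Recurrence: B ← B·(1+r) − £200.00.
Month 1: interest £129.94; balance after payment £5,599.94.
Month 2: interest £128.33; balance after payment £5,528.27.
Closed form: n = −ln(1 − rB₀/P)/ln(1+r) = −ln(0.35031)/ln(1.02292) ≈ 46.294, so the balance reaches zero during payment 47.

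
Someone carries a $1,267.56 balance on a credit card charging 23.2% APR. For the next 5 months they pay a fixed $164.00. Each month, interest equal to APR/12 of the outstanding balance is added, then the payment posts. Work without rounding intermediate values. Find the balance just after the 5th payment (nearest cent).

Monthly rate r = 23.2%/12 = 1.93333% = 0.0193333.
Each month: B ← B·(1+r) − $164.00.
Month 1: interest $24.51; balance after payment $1,128.07.
Month 2: interest $21.81; balance after payment $985.88.
Month 3: interest $19.06; balance after payment $840.94.
Month 4: interest $16.26; balance after payment $693.19.
Month 5: interest $13.40; balance after payment $542.60.

$542.60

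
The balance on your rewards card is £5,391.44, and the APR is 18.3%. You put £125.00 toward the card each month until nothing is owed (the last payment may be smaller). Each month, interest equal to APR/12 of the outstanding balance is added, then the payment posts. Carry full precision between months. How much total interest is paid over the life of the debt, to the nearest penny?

Monthly rate r = 18.3%/12 = 1.525% = 0.01525.
Payoff takes n = ⌈−ln(1 − rB₀/P)/ln(1+r)⌉ = ⌈70.845⌉ = 71 payments; the last is £105.74.
Total paid = 70·£125.00 + £105.74 = £8,855.74.
Total interest = total paid − principal = £8,855.74 − £5,391.44 = £3,464.30.

£3,464.30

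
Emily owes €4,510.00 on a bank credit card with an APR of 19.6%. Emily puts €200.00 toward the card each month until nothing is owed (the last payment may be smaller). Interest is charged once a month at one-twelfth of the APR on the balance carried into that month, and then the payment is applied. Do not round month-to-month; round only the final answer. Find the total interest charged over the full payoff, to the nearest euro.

Monthly rate r = 19.6%/12 = 1.63333% = 0.0163333.
Payoff takes n = ⌈−ln(1 − rB₀/P)/ln(1+r)⌉ = ⌈28.354⌉ = 29 payments; the last is €71.09.
Total paid = 28·€200.00 + €71.09 = €5,671.09.
Total interest = total paid − principal = €5,671.09 − €4,510.00 = €1,161.09.

€1,161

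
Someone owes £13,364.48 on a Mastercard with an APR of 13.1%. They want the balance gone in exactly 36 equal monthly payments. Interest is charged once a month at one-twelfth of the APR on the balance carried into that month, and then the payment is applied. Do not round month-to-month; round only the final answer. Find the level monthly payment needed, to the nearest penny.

£450.95

Monthly rate r = 13.1%/12 = 1.09167% = 0.0109167.
Level-payment amortization: P = B₀·r / (1 − (1+r)^(−n)) = 13364.48·0.0109167 / (1 − 1.01092^(−36)).
Denominator 1 − (1+r)^(−36) = 0.323532152.
P = 145.896 / 0.323532152 ≈ 450.95.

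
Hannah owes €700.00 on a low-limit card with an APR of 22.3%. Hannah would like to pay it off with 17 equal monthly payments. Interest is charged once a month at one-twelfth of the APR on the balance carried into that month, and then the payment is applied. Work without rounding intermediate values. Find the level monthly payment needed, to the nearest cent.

Monthly rate r = 22.3%/12 = 1.85833% = 0.0185833.
Level-payment amortization: P = B₀·r / (1 − (1+r)^(−n)) = 700.00·0.0185833 / (1 − 1.01858^(−17)).
Denominator 1 − (1+r)^(−17) = 0.268762622.
P = 13.0083 / 0.268762622 ≈ 48.40.

€48.40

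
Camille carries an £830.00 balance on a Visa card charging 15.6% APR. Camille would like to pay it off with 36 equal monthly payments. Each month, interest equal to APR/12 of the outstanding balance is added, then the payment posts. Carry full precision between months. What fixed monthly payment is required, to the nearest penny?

Monthly rate r = 15.6%/12 = 1.3% = 0.013.
Level-payment amortization: P = B₀·r / (1 − (1+r)^(−n)) = 830.00·0.013 / (1 − 1.013^(−36)).
Denominator 1 − (1+r)^(−36) = 0.371854913.
P = 10.79 / 0.371854913 ≈ 29.02.

£29.02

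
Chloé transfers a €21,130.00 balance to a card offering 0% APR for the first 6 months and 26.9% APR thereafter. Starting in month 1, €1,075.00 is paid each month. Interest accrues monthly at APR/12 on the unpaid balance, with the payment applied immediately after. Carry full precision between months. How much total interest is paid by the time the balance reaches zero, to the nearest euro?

Promo months 1–6 at r₀ = 0%/12 = 0; months 7+ at r₁ = 26.9%/12 = 0.0224167.
After month 6 (no interest yet): B = €21,130.00 − 6·€1,075.00 = €14,680.00.
Then at r₁ with €1,075.00/mo: n₂ = −ln(1 − r₁·B/P)/ln(1+r₁) ≈ 16.48 → 17 more payments.
Total paid = 22·€1,075.00 + €524.13 = €24,174.13; interest = €24,174.13 − €21,130.00 = €3,044.13.

€3,044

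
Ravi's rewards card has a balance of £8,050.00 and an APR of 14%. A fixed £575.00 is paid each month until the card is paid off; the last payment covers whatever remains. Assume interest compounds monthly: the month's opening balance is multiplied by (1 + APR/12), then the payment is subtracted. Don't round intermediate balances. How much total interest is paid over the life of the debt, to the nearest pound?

£791

Monthly rate r = 14%/12 = 1.16667% = 0.0116667.
Payoff takes n = ⌈−ln(1 − rB₀/P)/ln(1+r)⌉ = ⌈15.374⌉ = 16 payments; the last is £216.05.
Total paid = 15·£575.00 + £216.05 = £8,841.05.
Total interest = total paid − principal = £8,841.05 − £8,050.00 = £791.05.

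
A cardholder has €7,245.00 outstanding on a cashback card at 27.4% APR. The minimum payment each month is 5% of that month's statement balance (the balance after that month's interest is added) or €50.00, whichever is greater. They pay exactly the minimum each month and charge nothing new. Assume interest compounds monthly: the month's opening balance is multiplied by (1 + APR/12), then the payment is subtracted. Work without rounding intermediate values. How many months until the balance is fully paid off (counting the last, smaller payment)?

Monthly rate r = 27.4%/12 = 2.28333% = 0.0228333.
While 5% of the post-interest balance exceeds €50.00, each month B ← (B·(1+r))·(1 − 0.05), i.e. B shrinks by the factor (1+r)·0.95 = 0.97169.
This holds for months 1–70. Entering month 71 the balance is €970.58; 5% of the post-interest balance is now below €50.00, so the flat €50.00 minimum applies from here.
From month 71 a fixed €50.00 at rate r clears €970.58 in 26 more payments. Total: 70 + 26 = 96 months.

96 months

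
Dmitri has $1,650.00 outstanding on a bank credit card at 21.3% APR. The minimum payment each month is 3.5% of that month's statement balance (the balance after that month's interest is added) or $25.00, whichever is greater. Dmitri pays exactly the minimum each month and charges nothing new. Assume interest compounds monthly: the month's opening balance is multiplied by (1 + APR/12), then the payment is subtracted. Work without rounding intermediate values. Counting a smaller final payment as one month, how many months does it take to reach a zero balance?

87 months

Monthly rate r = 21.3%/12 = 1.775% = 0.01775.
While 3.5% of the post-interest balance exceeds $25.00, each month B ← (B·(1+r))·(1 − 0.035), i.e. B shrinks by the factor (1+r)·0.965 = 0.98213.
This holds for months 1–48. Entering month 49 the balance is $694.33; 3.5% of the post-interest balance is now below $25.00, so the flat $25.00 minimum applies from here.
From month 49 a fixed $25.00 at rate r clears $694.33 in 39 more payments. Total: 48 + 39 = 87 months.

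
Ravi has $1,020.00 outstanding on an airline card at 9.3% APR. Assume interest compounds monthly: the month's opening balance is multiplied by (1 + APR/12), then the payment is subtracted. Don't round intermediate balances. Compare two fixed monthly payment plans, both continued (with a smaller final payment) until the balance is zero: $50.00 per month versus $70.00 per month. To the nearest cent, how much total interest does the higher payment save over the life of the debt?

Monthly rate r = 9.3%/12 = 0.775% = 0.00775.
At $50.00/mo: n = ⌈−ln(1 − rB₀/P)/ln(1+r)⌉ = 23 payments (last $14.62); total interest = total paid − $1,020.00 = $94.62.
At $70.00/mo: 16 payments (last $36.59); total interest $66.59.
Interest saved = $94.62 − $66.59 = $28.03.

$28.03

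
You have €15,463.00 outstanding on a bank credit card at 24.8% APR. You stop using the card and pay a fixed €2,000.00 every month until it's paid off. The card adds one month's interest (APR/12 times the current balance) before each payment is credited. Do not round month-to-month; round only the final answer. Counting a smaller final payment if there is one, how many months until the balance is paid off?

9 payments

Monthly rate r = 24.8%/12 = 2.06667% = 0.0206667.
Recurrence: B ← B·(1+r) − €2,000.00.
Month 1: interest €319.57; balance after payment €13,782.57.
Month 2: interest €284.84; balance after payment €12,067.41.
Closed form: n = −ln(1 − rB₀/P)/ln(1+r) = −ln(0.84022)/ln(1.02067) ≈ 8.511, so the balance reaches zero during payment 9.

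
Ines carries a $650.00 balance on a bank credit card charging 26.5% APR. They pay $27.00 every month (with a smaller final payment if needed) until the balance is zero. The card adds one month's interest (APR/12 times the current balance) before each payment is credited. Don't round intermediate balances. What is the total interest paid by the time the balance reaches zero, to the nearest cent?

$287.65

Monthly rate r = 26.5%/12 = 2.20833% = 0.0220833.
Payoff takes n = ⌈−ln(1 − rB₀/P)/ln(1+r)⌉ = ⌈34.725⌉ = 35 payments; the last is $19.65.
Total paid = 34·$27.00 + $19.65 = $937.65.
Total interest = total paid − principal = $937.65 − $650.00 = $287.65.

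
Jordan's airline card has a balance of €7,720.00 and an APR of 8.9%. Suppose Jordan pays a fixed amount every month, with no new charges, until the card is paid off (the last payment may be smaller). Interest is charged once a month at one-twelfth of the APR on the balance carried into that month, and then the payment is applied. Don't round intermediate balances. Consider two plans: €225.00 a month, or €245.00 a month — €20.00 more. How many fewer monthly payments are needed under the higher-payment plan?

Monthly rate r = 8.9%/12 = 0.741667% = 0.00741667.
At €225.00/mo: n = ⌈−ln(1 − rB₀/P)/ln(1+r)⌉ = 40 payments (last €167.11); total interest = total paid − €7,720.00 = €1,222.11.
At €245.00/mo: 37 payments (last €5.58); total interest €1,105.58.
Payments saved = 40 − 37 = 3.

3 fewer payments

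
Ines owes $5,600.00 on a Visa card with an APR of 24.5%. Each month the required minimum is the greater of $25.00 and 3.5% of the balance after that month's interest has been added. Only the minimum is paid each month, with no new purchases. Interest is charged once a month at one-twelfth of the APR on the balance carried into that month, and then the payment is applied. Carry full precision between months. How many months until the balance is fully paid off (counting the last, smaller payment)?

Monthly rate r = 24.5%/12 = 2.04167% = 0.0204167.
While 3.5% of the post-interest balance exceeds $25.00, each month B ← (B·(1+r))·(1 − 0.035), i.e. B shrinks by the factor (1+r)·0.965 = 0.9847.
This holds for months 1–135. Entering month 136 the balance is $698.79; 3.5% of the post-interest balance is now below $25.00, so the flat $25.00 minimum applies from here.
From month 136 a fixed $25.00 at rate r clears $698.79 in 42 more payments. Total: 135 + 42 = 177 months.

177 months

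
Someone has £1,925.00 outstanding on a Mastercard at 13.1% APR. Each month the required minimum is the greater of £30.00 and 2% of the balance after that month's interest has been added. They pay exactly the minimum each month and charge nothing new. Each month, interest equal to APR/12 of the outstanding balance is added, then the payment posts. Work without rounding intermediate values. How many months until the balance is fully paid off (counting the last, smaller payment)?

100 months

Monthly rate r = 13.1%/12 = 1.09167% = 0.0109167.
While 2% of the post-interest balance exceeds £30.00, each month B ← (B·(1+r))·(1 − 0.02), i.e. B shrinks by the factor (1+r)·0.98 = 0.9907.
This holds for months 1–28. Entering month 29 the balance is £1,481.80; 2% of the post-interest balance is now below £30.00, so the flat £30.00 minimum applies from here.
From month 29 a fixed £30.00 at rate r clears £1,481.80 in 72 more payments. Total: 28 + 72 = 100 months.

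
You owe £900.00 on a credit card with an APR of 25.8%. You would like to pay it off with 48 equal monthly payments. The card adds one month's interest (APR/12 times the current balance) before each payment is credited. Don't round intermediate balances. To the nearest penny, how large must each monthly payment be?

£30.24

Monthly rate r = 25.8%/12 = 2.15% = 0.0215.
Level-payment amortization: P = B₀·r / (1 − (1+r)^(−n)) = 900.00·0.0215 / (1 − 1.0215^(−48)).
Denominator 1 − (1+r)^(−48) = 0.639787986.
P = 19.35 / 0.639787986 ≈ 30.24.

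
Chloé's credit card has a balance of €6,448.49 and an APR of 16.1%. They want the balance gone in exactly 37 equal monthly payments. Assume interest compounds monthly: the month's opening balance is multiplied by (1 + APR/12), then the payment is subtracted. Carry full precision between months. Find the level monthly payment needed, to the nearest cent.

€222.25

Monthly rate r = 16.1%/12 = 1.34167% = 0.0134167.
Level-payment amortization: P = B₀·r / (1 − (1+r)^(−n)) = 6448.49·0.0134167 / (1 − 1.01342^(−37)).
Denominator 1 − (1+r)^(−37) = 0.389279596.
P = 86.5172 / 0.389279596 ≈ 222.25.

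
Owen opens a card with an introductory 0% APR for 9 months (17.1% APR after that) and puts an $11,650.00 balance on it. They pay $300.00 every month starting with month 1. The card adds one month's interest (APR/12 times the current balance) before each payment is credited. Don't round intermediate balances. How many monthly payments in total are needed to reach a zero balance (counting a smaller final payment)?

Promo months 1–9 at r₀ = 0%/12 = 0; months 10+ at r₁ = 17.1%/12 = 0.01425.
After month 9 (no interest yet): B = $11,650.00 − 9·$300.00 = $8,950.00.
Then at r₁ with $300.00/mo: n₂ = −ln(1 − r₁·B/P)/ln(1+r₁) ≈ 39.13 → 40 more payments.

49 months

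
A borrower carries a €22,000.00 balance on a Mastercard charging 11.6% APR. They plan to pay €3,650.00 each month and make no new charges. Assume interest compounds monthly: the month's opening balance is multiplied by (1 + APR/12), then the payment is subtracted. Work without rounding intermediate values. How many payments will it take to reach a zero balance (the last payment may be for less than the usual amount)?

7 payments

Monthly rate r = 11.6%/12 = 0.966667% = 0.00966667.
Recurrence: B ← B·(1+r) − €3,650.00.
Month 1: interest €212.67; balance after payment €18,562.67.
Month 2: interest €179.44; balance after payment €15,092.11.
Closed form: n = −ln(1 − rB₀/P)/ln(1+r) = −ln(0.94174)/ln(1.00967) ≈ 6.240, so the balance reaches zero during payment 7.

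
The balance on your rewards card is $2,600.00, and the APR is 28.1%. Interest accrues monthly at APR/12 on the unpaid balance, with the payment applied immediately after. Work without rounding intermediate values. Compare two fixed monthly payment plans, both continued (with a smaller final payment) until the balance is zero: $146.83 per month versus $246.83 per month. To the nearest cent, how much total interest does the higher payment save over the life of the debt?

Monthly rate r = 28.1%/12 = 2.34167% = 0.0234167.
At $146.83/mo: n = ⌈−ln(1 − rB₀/P)/ln(1+r)⌉ = 24 payments (last $20.34); total interest = total paid − $2,600.00 = $797.43.
At $246.83/mo: 13 payments (last $58.95); total interest $420.91.
Interest saved = $797.43 − $420.91 = $376.52.

$376.52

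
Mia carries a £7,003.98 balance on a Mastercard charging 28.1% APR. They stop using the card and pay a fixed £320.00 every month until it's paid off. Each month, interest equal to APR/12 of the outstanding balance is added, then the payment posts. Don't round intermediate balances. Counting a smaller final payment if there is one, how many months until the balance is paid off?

Monthly rate r = 28.1%/12 = 2.34167% = 0.0234167.
Recurrence: B ← B·(1+r) − £320.00.
Month 1: interest £164.01; balance after payment £6,847.99.
Month 2: interest £160.36; balance after payment £6,688.35.
Closed form: n = −ln(1 − rB₀/P)/ln(1+r) = −ln(0.48747)/ln(1.02342) ≈ 31.042, so the balance reaches zero during payment 32.

32 payments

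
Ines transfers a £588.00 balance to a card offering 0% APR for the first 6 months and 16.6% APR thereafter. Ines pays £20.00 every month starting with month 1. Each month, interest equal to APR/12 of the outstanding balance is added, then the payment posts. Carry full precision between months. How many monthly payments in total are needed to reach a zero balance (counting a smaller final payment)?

Promo months 1–6 at r₀ = 0%/12 = 0; months 7+ at r₁ = 16.6%/12 = 0.0138333.
After month 6 (no interest yet): B = £588.00 − 6·£20.00 = £468.00.
Then at r₁ with £20.00/mo: n₂ = −ln(1 − r₁·B/P)/ln(1+r₁) ≈ 28.47 → 29 more payments.

35 months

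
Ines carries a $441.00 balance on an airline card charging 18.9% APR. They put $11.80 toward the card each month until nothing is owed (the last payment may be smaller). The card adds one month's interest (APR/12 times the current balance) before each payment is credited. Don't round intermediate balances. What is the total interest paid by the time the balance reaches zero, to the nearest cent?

Monthly rate r = 18.9%/12 = 1.575% = 0.01575.
Payoff takes n = ⌈−ln(1 − rB₀/P)/ln(1+r)⌉ = ⌈56.839⌉ = 57 payments; the last is $9.92.
Total paid = 56·$11.80 + $9.92 = $670.72.
Total interest = total paid − principal = $670.72 − $441.00 = $229.72.

$229.72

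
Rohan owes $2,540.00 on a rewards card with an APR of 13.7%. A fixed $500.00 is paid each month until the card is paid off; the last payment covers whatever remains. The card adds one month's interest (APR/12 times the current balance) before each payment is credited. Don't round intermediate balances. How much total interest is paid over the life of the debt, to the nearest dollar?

Monthly rate r = 13.7%/12 = 1.14167% = 0.0114167.
Payoff takes n = ⌈−ln(1 − rB₀/P)/ln(1+r)⌉ = ⌈5.263⌉ = 6 payments; the last is $132.09.
Total paid = 5·$500.00 + $132.09 = $2,632.09.
Total interest = total paid − principal = $2,632.09 − $2,540.00 = $92.09.

$92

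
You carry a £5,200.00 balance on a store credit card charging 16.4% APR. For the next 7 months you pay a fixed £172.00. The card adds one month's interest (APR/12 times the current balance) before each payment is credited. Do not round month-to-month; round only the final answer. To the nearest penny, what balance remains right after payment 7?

Monthly rate r = 16.4%/12 = 1.36667% = 0.0136667.
Each month: B ← B·(1+r) − £172.00.
Month 1: interest £71.07; balance after payment £5,099.07.
Month 2: interest £69.69; balance after payment £4,996.75.
Month 3: interest £68.29; balance after payment £4,893.04.
Month 4: interest £66.87; balance after payment £4,787.91.
Month 5: interest £65.43; balance after payment £4,681.35.
Month 6: interest £63.98; balance after payment £4,573.33.
Month 7: interest £62.50; balance after payment £4,463.83.

£4,463.83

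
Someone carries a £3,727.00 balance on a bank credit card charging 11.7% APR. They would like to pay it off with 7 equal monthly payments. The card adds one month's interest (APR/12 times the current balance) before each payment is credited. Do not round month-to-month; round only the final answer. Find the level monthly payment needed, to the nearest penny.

£553.39

Monthly rate r = 11.7%/12 = 0.975% = 0.00975.
Level-payment amortization: P = B₀·r / (1 − (1+r)^(−n)) = 3727.00·0.00975 / (1 − 1.00975^(−7)).
Denominator 1 − (1+r)^(−7) = 0.0656642484.
P = 36.3383 / 0.0656642484 ≈ 553.39.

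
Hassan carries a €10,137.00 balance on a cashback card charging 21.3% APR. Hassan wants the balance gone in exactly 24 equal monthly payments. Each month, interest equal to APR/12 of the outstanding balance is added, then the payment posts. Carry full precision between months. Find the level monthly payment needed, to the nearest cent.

€522.39

Monthly rate r = 21.3%/12 = 1.775% = 0.01775.
Level-payment amortization: P = B₀·r / (1 − (1+r)^(−n)) = 10137.00·0.01775 / (1 − 1.01775^(−24)).
Denominator 1 − (1+r)^(−24) = 0.344438659.
P = 179.932 / 0.344438659 ≈ 522.39.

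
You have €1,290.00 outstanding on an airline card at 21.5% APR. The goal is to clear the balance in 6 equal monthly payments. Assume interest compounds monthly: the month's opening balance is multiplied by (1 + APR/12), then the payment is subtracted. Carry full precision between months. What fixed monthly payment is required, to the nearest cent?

Monthly rate r = 21.5%/12 = 1.79167% = 0.0179167.
Level-payment amortization: P = B₀·r / (1 − (1+r)^(−n)) = 1290.00·0.0179167 / (1 − 1.01792^(−6)).
Denominator 1 − (1+r)^(−6) = 0.101068398.
P = 23.1125 / 0.101068398 ≈ 228.68.

€228.68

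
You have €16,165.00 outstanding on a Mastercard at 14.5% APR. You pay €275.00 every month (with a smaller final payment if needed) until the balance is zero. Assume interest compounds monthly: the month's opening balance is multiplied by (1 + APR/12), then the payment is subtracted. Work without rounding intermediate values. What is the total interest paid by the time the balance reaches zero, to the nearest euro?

Monthly rate r = 14.5%/12 = 1.20833% = 0.0120833.
Payoff takes n = ⌈−ln(1 − rB₀/P)/ln(1+r)⌉ = ⌈103.143⌉ = 104 payments; the last is €39.52.
Total paid = 103·€275.00 + €39.52 = €28,364.52.
Total interest = total paid − principal = €28,364.52 − €16,165.00 = €12,199.52.

€12,200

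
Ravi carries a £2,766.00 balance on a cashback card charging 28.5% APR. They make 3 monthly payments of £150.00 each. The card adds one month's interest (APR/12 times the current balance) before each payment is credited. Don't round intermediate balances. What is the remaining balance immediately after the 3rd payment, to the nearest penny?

£2,507.02

Monthly rate r = 28.5%/12 = 2.375% = 0.02375.
Each month: B ← B·(1+r) − £150.00.
Month 1: interest £65.69; balance after payment £2,681.69.
Month 2: interest £63.69; balance after payment £2,595.38.
Month 3: interest £61.64; balance after payment £2,507.02.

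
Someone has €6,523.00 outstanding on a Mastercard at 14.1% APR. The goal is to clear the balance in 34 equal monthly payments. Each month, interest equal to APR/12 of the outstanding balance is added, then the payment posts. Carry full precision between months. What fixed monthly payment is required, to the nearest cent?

€233.83

Monthly rate r = 14.1%/12 = 1.175% = 0.01175.
Level-payment amortization: P = B₀·r / (1 − (1+r)^(−n)) = 6523.00·0.01175 / (1 − 1.01175^(−34)).
Denominator 1 − (1+r)^(−34) = 0.327781043.
P = 76.6453 / 0.327781043 ≈ 233.83.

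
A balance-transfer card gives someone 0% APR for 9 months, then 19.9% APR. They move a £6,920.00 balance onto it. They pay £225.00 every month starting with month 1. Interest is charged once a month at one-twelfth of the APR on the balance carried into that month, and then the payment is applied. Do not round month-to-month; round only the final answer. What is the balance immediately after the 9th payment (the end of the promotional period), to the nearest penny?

Promo months 1–9 at r₀ = 0%/12 = 0; months 10+ at r₁ = 19.9%/12 = 0.0165833.
After month 9 (no interest yet): B = £6,920.00 − 9·£225.00 = £4,895.00.

£4,895.00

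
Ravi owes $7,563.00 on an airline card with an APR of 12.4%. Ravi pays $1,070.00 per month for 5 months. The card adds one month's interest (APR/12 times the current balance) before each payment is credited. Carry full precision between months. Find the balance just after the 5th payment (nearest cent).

$2,500.20

Monthly rate r = 12.4%/12 = 1.03333% = 0.0103333.
Each month: B ← B·(1+r) − $1,070.00.
Month 1: interest $78.15; balance after payment $6,571.15.
Month 2: interest $67.90; balance after payment $5,569.05.
Month 3: interest $57.55; balance after payment $4,556.60.
Month 4: interest $47.08; balance after payment $3,533.68.
Month 5: interest $36.51; balance after payment $2,500.20.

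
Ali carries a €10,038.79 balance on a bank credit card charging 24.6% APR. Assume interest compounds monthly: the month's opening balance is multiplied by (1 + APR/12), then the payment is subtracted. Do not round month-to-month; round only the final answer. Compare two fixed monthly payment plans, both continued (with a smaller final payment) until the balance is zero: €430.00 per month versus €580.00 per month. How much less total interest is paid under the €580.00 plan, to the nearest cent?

€1,273.12

Monthly rate r = 24.6%/12 = 2.05% = 0.0205.
At €430.00/mo: n = ⌈−ln(1 − rB₀/P)/ln(1+r)⌉ = 33 payments (last €39.75); total interest = total paid − €10,038.79 = €3,760.96.
At €580.00/mo: 22 payments (last €346.63); total interest €2,487.84.
Interest saved = €3,760.96 − €2,487.84 = €1,273.12.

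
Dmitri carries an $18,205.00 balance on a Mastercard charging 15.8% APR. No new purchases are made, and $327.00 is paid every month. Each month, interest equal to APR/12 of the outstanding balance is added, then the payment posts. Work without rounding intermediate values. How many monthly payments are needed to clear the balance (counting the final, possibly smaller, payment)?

Monthly rate r = 15.8%/12 = 1.31667% = 0.0131667.
Recurrence: B ← B·(1+r) − $327.00.
Month 1: interest $239.70; balance after payment $18,117.70.
Month 2: interest $238.55; balance after payment $18,029.25.
Closed form: n = −ln(1 − rB₀/P)/ln(1+r) = −ln(0.26698)/ln(1.01317) ≈ 100.958, so the balance reaches zero during payment 101.

101 payments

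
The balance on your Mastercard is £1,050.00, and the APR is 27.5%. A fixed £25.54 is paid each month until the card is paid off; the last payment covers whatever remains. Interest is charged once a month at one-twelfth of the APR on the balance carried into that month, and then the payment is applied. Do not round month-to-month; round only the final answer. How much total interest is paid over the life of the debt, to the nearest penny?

Monthly rate r = 27.5%/12 = 2.29167% = 0.0229167.
Payoff takes n = ⌈−ln(1 − rB₀/P)/ln(1+r)⌉ = ⌈125.779⌉ = 126 payments; the last is £19.94.
Total paid = 125·£25.54 + £19.94 = £3,212.44.
Total interest = total paid − principal = £3,212.44 − £1,050.00 = £2,162.44.

£2,162.44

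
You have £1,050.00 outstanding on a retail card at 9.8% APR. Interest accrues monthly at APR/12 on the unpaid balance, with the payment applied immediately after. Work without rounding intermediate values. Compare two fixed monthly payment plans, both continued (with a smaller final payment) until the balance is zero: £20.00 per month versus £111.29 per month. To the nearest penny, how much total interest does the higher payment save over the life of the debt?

£279.69

Monthly rate r = 9.8%/12 = 0.816667% = 0.00816667.
At £20.00/mo: n = ⌈−ln(1 − rB₀/P)/ln(1+r)⌉ = 69 payments (last £16.86); total interest = total paid − £1,050.00 = £326.86.
At £111.29/mo: 10 payments (last £95.56); total interest £47.17.
Interest saved = £326.86 − £47.17 = £279.69.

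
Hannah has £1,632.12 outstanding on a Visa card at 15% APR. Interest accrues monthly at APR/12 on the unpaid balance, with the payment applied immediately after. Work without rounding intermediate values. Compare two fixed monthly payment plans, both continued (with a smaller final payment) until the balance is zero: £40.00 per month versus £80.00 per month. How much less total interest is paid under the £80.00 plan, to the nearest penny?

Monthly rate r = 15%/12 = 1.25% = 0.0125.
At £40.00/mo: n = ⌈−ln(1 − rB₀/P)/ln(1+r)⌉ = 58 payments (last £17.26); total interest = total paid − £1,632.12 = £665.14.
At £80.00/mo: 24 payments (last £55.99); total interest £263.87.
Interest saved = £665.14 − £263.87 = £401.27.

£401.27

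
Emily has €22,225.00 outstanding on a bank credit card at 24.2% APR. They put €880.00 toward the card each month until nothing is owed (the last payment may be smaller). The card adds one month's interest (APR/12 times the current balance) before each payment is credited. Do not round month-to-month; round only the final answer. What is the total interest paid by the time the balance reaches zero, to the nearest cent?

Monthly rate r = 24.2%/12 = 2.01667% = 0.0201667.
Payoff takes n = ⌈−ln(1 − rB₀/P)/ln(1+r)⌉ = ⌈35.659⌉ = 36 payments; the last is €581.94.
Total paid = 35·€880.00 + €581.94 = €31,381.94.
Total interest = total paid − principal = €31,381.94 − €22,225.00 = €9,156.94.

€9,156.94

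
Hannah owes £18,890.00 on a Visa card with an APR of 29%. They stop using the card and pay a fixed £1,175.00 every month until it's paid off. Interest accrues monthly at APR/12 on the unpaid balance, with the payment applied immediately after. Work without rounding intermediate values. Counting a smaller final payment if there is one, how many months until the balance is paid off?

21 payments

Monthly rate r = 29%/12 = 2.41667% = 0.0241667.
Recurrence: B ← B·(1+r) − £1,175.00.
Month 1: interest £456.51; balance after payment £18,171.51.
Month 2: interest £439.14; balance after payment £17,435.65.
Closed form: n = −ln(1 − rB₀/P)/ln(1+r) = −ln(0.61148)/ln(1.02417) ≈ 20.598, so the balance reaches zero during payment 21.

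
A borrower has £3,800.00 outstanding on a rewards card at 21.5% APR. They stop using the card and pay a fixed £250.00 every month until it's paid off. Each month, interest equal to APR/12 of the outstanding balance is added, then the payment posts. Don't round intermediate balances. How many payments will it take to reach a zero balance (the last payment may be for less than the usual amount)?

18 payments

Monthly rate r = 21.5%/12 = 1.79167% = 0.0179167.
Recurrence: B ← B·(1+r) − £250.00.
Month 1: interest £68.08; balance after payment £3,618.08.
Month 2: interest £64.82; balance after payment £3,432.91.
Closed form: n = −ln(1 − rB₀/P)/ln(1+r) = −ln(0.72767)/ln(1.01792) ≈ 17.902, so the balance reaches zero during payment 18.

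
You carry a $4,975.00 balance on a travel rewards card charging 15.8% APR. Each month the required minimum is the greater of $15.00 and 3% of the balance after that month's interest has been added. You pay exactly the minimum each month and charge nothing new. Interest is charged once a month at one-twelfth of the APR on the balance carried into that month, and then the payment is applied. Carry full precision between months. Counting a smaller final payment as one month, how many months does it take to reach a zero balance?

177 months

Monthly rate r = 15.8%/12 = 1.31667% = 0.0131667.
While 3% of the post-interest balance exceeds $15.00, each month B ← (B·(1+r))·(1 − 0.03), i.e. B shrinks by the factor (1+r)·0.97 = 0.98277.
This holds for months 1–133. Entering month 134 the balance is $493.17; 3% of the post-interest balance is now below $15.00, so the flat $15.00 minimum applies from here.
From month 134 a fixed $15.00 at rate r clears $493.17 in 44 more payments. Total: 133 + 44 = 177 months.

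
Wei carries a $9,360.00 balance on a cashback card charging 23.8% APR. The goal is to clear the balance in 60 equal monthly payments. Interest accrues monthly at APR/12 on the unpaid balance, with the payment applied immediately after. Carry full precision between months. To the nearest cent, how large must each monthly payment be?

Monthly rate r = 23.8%/12 = 1.98333% = 0.0198333.
Level-payment amortization: P = B₀·r / (1 − (1+r)^(−n)) = 9360.00·0.0198333 / (1 − 1.01983^(−60)).
Denominator 1 − (1+r)^(−60) = 0.69221473.
P = 185.64 / 0.69221473 ≈ 268.18.

$268.18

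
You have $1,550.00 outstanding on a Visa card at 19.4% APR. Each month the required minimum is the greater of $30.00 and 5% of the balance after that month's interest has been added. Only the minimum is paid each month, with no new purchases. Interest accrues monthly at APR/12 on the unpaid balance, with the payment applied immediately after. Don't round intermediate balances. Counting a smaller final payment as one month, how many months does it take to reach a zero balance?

52 months

Monthly rate r = 19.4%/12 = 1.61667% = 0.0161667.
While 5% of the post-interest balance exceeds $30.00, each month B ← (B·(1+r))·(1 − 0.05), i.e. B shrinks by the factor (1+r)·0.95 = 0.96536.
This holds for months 1–28. Entering month 29 the balance is $577.58; 5% of the post-interest balance is now below $30.00, so the flat $30.00 minimum applies from here.
From month 29 a fixed $30.00 at rate r clears $577.58 in 24 more payments. Total: 28 + 24 = 52 months.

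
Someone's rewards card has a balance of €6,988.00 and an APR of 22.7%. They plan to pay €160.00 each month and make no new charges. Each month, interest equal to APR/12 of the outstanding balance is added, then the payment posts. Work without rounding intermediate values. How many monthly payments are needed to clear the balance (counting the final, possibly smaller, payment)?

Monthly rate r = 22.7%/12 = 1.89167% = 0.0189167.
Recurrence: B ← B·(1+r) − €160.00.
Month 1: interest €132.19; balance after payment €6,960.19.
Month 2: interest €131.66; balance after payment €6,931.85.
Closed form: n = −ln(1 − rB₀/P)/ln(1+r) = −ln(0.17381)/ln(1.01892) ≈ 93.371, so the balance reaches zero during payment 94.

94 payments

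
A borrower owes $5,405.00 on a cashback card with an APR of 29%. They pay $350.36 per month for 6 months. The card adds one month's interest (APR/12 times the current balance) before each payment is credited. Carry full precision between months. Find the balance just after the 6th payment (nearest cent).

$4,004.30

Monthly rate r = 29%/12 = 2.41667% = 0.0241667.
Each month: B ← B·(1+r) − $350.36.
Month 1: interest $130.62; balance after payment $5,185.26.
Month 2: interest $125.31; balance after payment $4,960.21.
Month 3: interest $119.87; balance after payment $4,729.72.
Month 4: interest $114.30; balance after payment $4,493.66.
Month 5: interest $108.60; balance after payment $4,251.90.
Month 6: interest $102.75; balance after payment $4,004.30.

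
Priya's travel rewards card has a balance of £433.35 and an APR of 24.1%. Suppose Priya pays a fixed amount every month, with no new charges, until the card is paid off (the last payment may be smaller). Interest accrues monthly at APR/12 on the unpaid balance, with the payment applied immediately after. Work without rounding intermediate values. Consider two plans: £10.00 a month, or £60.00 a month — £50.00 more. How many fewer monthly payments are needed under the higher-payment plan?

95 fewer payments

Monthly rate r = 24.1%/12 = 2.00833% = 0.0200833.
At £10.00/mo: n = ⌈−ln(1 − rB₀/P)/ln(1+r)⌉ = 103 payments (last £7.27); total interest = total paid − £433.35 = £593.92.
At £60.00/mo: 8 payments (last £52.94); total interest £39.59.
Payments saved = 103 − 8 = 95.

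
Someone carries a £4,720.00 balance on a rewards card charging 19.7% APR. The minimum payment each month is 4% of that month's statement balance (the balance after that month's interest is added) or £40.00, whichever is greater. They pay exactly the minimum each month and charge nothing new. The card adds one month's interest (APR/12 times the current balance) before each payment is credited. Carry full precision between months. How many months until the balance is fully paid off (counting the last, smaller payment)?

96 months

Monthly rate r = 19.7%/12 = 1.64167% = 0.0164167.
While 4% of the post-interest balance exceeds £40.00, each month B ← (B·(1+r))·(1 − 0.04), i.e. B shrinks by the factor (1+r)·0.96 = 0.97576.
This holds for months 1–64. Entering month 65 the balance is £981.51; 4% of the post-interest balance is now below £40.00, so the flat £40.00 minimum applies from here.
From month 65 a fixed £40.00 at rate r clears £981.51 in 32 more payments. Total: 64 + 32 = 96 months.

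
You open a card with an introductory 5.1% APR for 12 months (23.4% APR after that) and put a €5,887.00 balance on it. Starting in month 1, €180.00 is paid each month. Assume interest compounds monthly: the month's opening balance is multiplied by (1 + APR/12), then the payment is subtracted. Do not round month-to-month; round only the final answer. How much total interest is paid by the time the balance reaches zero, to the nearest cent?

€1,537.22

Promo months 1–12 at r₀ = 5.1%/12 = 0.00425; months 13+ at r₁ = 23.4%/12 = 0.0195.
After month 12: iterate B ← B·(1+r₀) − €180.00 for 12 months → €3,983.14.
Then at r₁ with €180.00/mo: n₂ = −ln(1 − r₁·B/P)/ln(1+r₁) ≈ 29.24 → 30 more payments.
Total paid = 41·€180.00 + €44.22 = €7,424.22; interest = €7,424.22 − €5,887.00 = €1,537.22.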